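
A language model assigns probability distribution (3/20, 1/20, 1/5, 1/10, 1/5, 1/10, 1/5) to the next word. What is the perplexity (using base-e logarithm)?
6.4272

Perplexity is e^H (or exp(H) for natural log).

First, H = -Σ p log p = 1.8605 nats
Perplexity = e^1.8605 = 6.4272

Interpretation: The model's uncertainty is equivalent to choosing uniformly among 6.4 options.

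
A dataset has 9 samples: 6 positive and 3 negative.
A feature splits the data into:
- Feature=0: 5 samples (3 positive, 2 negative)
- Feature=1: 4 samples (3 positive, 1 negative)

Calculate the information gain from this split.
0.0183 bits

Information Gain = H(Y) - H(Y|Feature)

Before split:
P(positive) = 6/9 = 0.6667
H(Y) = 0.9183 bits

After split:
Feature=0: H = 0.9710 bits (weight = 5/9)
Feature=1: H = 0.8113 bits (weight = 4/9)
H(Y|Feature) = (5/9)×0.9710 + (4/9)×0.8113 = 0.9000 bits

Information Gain = 0.9183 - 0.9000 = 0.0183 bits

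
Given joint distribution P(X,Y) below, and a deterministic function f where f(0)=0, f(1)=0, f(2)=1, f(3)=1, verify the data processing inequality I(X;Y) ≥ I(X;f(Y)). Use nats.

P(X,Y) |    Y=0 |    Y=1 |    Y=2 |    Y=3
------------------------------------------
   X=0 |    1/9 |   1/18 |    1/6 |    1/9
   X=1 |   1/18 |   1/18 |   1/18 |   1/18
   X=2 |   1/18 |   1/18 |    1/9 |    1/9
I(X;Y) = 0.0165, I(X;f(Y)) = 0.0080, inequality holds: 0.0165 ≥ 0.0080

Data Processing Inequality: For any Markov chain X → Y → Z, we have I(X;Y) ≥ I(X;Z).

Here Z = f(Y) is a deterministic function of Y, forming X → Y → Z.

Original I(X;Y) = 0.0165 nats

After applying f:
P(X,Z) where Z=f(Y):
- P(X,Z=0) = P(X,Y=0) + P(X,Y=1)
- P(X,Z=1) = P(X,Y=2) + P(X,Y=3)

I(X;Z) = I(X;f(Y)) = 0.0080 nats

Verification: 0.0165 ≥ 0.0080 ✓

Information cannot be created by processing; the function f can only lose information about X.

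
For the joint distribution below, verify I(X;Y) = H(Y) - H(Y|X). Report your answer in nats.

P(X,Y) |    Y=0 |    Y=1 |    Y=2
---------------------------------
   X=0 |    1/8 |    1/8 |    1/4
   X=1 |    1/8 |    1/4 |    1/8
I(X;Y) = 0.0425 nats

Mutual information has multiple equivalent forms:
- I(X;Y) = H(X) - H(X|Y)
- I(X;Y) = H(Y) - H(Y|X)
- I(X;Y) = H(X) + H(Y) - H(X,Y)

Computing all quantities:
H(X) = 0.6931, H(Y) = 1.0822, H(X,Y) = 1.7329
H(X|Y) = 0.6507, H(Y|X) = 1.0397

Verification:
H(X) - H(X|Y) = 0.6931 - 0.6507 = 0.0425
H(Y) - H(Y|X) = 1.0822 - 1.0397 = 0.0425
H(X) + H(Y) - H(X,Y) = 0.6931 + 1.0822 - 1.7329 = 0.0425

All forms give I(X;Y) = 0.0425 nats. ✓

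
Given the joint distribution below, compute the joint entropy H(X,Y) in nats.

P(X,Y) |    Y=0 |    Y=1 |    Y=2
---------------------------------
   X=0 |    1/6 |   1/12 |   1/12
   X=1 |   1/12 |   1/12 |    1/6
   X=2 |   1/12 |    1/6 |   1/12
2.1383 nats

Joint entropy is H(X,Y) = -Σ_{x,y} p(x,y) log p(x,y).

Summing over all non-zero entries:
H(X,Y) = -[1/6·log_e(1/6) + 1/12·log_e(1/12) + 1/12·log_e(1/12) + 1/12·log_e(1/12) + 1/12·log_e(1/12) + 1/6·log_e(1/6) + 1/12·log_e(1/12) + 1/6·log_e(1/6) + 1/12·log_e(1/12)]
H(X,Y) = 2.1383 nats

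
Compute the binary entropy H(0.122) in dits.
0.1611 dits

The binary entropy function is:
H(p) = -p log(p) - (1-p) log(1-p)

H(0.122) = -0.122 × log_10(0.122) - 0.878 × log_10(0.878)
H(0.122) = 0.1611 dits

Note: Binary entropy is maximized at p=0.5 (H=1 bit) and minimized at p=0 or p=1 (H=0).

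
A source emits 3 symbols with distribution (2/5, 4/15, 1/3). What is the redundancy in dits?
0.0058 dits

Redundancy measures how far a source is from maximum entropy:
R = H_max - H(X)

Maximum entropy for 3 symbols: H_max = log_10(3) = 0.4771 dits
Actual entropy: H(X) = 0.4713 dits
Redundancy: R = 0.4771 - 0.4713 = 0.0058 dits

This redundancy represents potential for compression: the source could be compressed by 0.0058 dits per symbol.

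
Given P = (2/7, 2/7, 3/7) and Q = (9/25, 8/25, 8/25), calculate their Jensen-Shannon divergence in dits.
0.0029 dits

Jensen-Shannon divergence is:
JSD(P||Q) = 0.5 × D_KL(P||M) + 0.5 × D_KL(Q||M)
where M = 0.5 × (P + Q) is the mixture distribution.

M = 0.5 × (2/7, 2/7, 3/7) + 0.5 × (9/25, 8/25, 8/25) = (0.322857, 0.302857, 0.374286)

D_KL(P||M) = 0.0028 dits
D_KL(Q||M) = 0.0029 dits

JSD(P||Q) = 0.5 × 0.0028 + 0.5 × 0.0029 = 0.0029 dits

Unlike KL divergence, JSD is symmetric and bounded: 0 ≤ JSD ≤ log(2).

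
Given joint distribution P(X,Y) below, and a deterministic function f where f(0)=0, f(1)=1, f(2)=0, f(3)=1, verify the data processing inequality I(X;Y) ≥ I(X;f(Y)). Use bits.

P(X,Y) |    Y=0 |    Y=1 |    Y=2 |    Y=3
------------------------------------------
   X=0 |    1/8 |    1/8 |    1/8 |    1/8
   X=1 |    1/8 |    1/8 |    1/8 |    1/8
I(X;Y) = 0.0000, I(X;f(Y)) = 0.0000, inequality holds: 0.0000 ≥ 0.0000

Data Processing Inequality: For any Markov chain X → Y → Z, we have I(X;Y) ≥ I(X;Z).

Here Z = f(Y) is a deterministic function of Y, forming X → Y → Z.

Original I(X;Y) = 0.0000 bits

After applying f:
P(X,Z) where Z=f(Y):
- P(X,Z=0) = P(X,Y=0) + P(X,Y=2)
- P(X,Z=1) = P(X,Y=1) + P(X,Y=3)

I(X;Z) = I(X;f(Y)) = 0.0000 bits

Verification: 0.0000 ≥ 0.0000 ✓

Information cannot be created by processing; the function f can only lose information about X.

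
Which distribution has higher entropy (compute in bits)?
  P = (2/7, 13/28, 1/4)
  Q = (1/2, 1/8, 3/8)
P

Computing entropies in bits:
H(P) = 1.5303
H(Q) = 1.4056

Distribution P has higher entropy.

Intuition: The distribution closer to uniform (more spread out) has higher entropy.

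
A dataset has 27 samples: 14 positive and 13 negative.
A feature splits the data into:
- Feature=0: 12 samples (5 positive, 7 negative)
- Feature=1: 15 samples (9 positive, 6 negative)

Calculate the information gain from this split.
0.0241 bits

Information Gain = H(Y) - H(Y|Feature)

Before split:
P(positive) = 14/27 = 0.5185
H(Y) = 0.9990 bits

After split:
Feature=0: H = 0.9799 bits (weight = 12/27)
Feature=1: H = 0.9710 bits (weight = 15/27)
H(Y|Feature) = (12/27)×0.9799 + (15/27)×0.9710 = 0.9749 bits

Information Gain = 0.9990 - 0.9749 = 0.0241 bits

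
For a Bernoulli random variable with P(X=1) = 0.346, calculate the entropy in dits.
0.2801 dits

The binary entropy function is:
H(p) = -p log(p) - (1-p) log(1-p)

H(0.346) = -0.346 × log_10(0.346) - 0.654 × log_10(0.654)
H(0.346) = 0.2801 dits

Note: Binary entropy is maximized at p=0.5 (H=1 bit) and minimized at p=0 or p=1 (H=0).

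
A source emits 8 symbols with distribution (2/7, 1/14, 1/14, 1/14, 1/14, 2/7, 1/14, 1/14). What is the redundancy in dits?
0.1010 dits

Redundancy measures how far a source is from maximum entropy:
R = H_max - H(X)

Maximum entropy for 8 symbols: H_max = log_10(8) = 0.9031 dits
Actual entropy: H(X) = 0.8021 dits
Redundancy: R = 0.9031 - 0.8021 = 0.1010 dits

This redundancy represents potential for compression: the source could be compressed by 0.1010 dits per symbol.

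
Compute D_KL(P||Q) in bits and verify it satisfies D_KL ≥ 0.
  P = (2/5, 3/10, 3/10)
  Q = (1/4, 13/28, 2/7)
0.1033 bits

KL divergence satisfies the Gibbs inequality: D_KL(P||Q) ≥ 0 for all distributions P, Q.

D_KL(P||Q) = Σ p(x) log(p(x)/q(x))
Term by term:
  x=0: 2/5 × log_2[(2/5)/(1/4)] = 0.2712
  x=1: 3/10 × log_2[(3/10)/(13/28)] = -0.1890
  x=2: 3/10 × log_2[(3/10)/(2/7)] = 0.0211
D_KL(P||Q) = 0.1033 bits

D_KL(P||Q) = 0.1033 ≥ 0 ✓

This non-negativity is a fundamental property: relative entropy cannot be negative because it measures how different Q is from P.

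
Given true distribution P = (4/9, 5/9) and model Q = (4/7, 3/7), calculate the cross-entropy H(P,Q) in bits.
1.0379 bits

Cross-entropy: H(P,Q) = -Σ p(x) log q(x)

Alternatively: H(P,Q) = H(P) + D_KL(P||Q)
H(P) = 0.9911 bits
D_KL(P||Q) = 0.0469 bits

H(P,Q) = 0.9911 + 0.0469 = 1.0379 bits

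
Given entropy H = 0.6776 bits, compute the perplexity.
1.5995

Perplexity is 2^H (or exp(H) for natural log).

H = 0.6776 bits
Perplexity = 2^0.6776 = 1.5995

Interpretation: The model's uncertainty is equivalent to choosing uniformly among 1.6 options.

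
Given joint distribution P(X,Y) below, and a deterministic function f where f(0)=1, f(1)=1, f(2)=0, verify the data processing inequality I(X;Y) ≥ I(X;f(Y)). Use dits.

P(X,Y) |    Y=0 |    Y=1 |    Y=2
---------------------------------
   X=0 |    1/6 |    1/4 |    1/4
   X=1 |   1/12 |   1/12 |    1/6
I(X;Y) = 0.0041, I(X;f(Y)) = 0.0031, inequality holds: 0.0041 ≥ 0.0031

Data Processing Inequality: For any Markov chain X → Y → Z, we have I(X;Y) ≥ I(X;Z).

Here Z = f(Y) is a deterministic function of Y, forming X → Y → Z.

Original I(X;Y) = 0.0041 dits

After applying f:
P(X,Z) where Z=f(Y):
- P(X,Z=0) = P(X,Y=2)
- P(X,Z=1) = P(X,Y=0) + P(X,Y=1)

I(X;Z) = I(X;f(Y)) = 0.0031 dits

Verification: 0.0041 ≥ 0.0031 ✓

Information cannot be created by processing; the function f can only lose information about X.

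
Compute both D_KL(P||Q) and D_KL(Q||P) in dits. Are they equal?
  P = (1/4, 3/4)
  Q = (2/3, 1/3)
D_KL(P||Q) = 0.1576, D_KL(Q||P) = 0.1666

KL divergence is not symmetric: D_KL(P||Q) ≠ D_KL(Q||P) in general.

D_KL(P||Q) = 0.1576 dits
D_KL(Q||P) = 0.1666 dits

No, they are not equal!

This asymmetry is why KL divergence is not a true distance metric.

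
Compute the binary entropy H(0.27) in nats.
0.5833 nats

The binary entropy function is:
H(p) = -p log(p) - (1-p) log(1-p)

H(0.27) = -0.27 × log_e(0.27) - 0.73 × log_e(0.73)
H(0.27) = 0.5833 nats

Note: Binary entropy is maximized at p=0.5 (H=1 bit) and minimized at p=0 or p=1 (H=0).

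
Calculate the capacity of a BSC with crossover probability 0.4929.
0.0001 bits

For a binary symmetric channel (BSC) with error probability p:
Capacity C = 1 - H(p) bits per symbol

where H(p) = -p log₂(p) - (1-p) log₂(1-p) is the binary entropy function.

H(0.4929) = 0.9999 bits
C = 1 - 0.9999 = 0.0001 bits per symbol

This means we can reliably transmit up to 0.0001 bits of information per channel use.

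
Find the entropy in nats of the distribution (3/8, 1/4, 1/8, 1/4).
1.3209 nats

Shannon entropy is H(X) = -Σ p(x) log p(x).

For P = (3/8, 1/4, 1/8, 1/4):
H = -3/8 × log_e(3/8) -1/4 × log_e(1/4) -1/8 × log_e(1/8) -1/4 × log_e(1/4)
H = 1.3209 nats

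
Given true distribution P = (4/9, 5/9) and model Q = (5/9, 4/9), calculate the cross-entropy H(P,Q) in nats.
0.7118 nats

Cross-entropy: H(P,Q) = -Σ p(x) log q(x)

Alternatively: H(P,Q) = H(P) + D_KL(P||Q)
H(P) = 0.6870 nats
D_KL(P||Q) = 0.0248 nats

H(P,Q) = 0.6870 + 0.0248 = 0.7118 nats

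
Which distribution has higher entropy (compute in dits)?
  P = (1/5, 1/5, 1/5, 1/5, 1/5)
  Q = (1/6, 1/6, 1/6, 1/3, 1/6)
P

Computing entropies in dits:
H(P) = 0.6990
H(Q) = 0.6778

Distribution P has higher entropy.

Intuition: The distribution closer to uniform (more spread out) has higher entropy.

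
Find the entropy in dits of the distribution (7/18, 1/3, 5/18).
0.4731 dits

Shannon entropy is H(X) = -Σ p(x) log p(x).

For P = (7/18, 1/3, 5/18):
H = -7/18 × log_10(7/18) -1/3 × log_10(1/3) -5/18 × log_10(5/18)
H = 0.4731 dits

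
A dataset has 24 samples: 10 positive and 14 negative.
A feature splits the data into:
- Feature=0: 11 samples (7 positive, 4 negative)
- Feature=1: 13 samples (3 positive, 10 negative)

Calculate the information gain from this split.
0.1243 bits

Information Gain = H(Y) - H(Y|Feature)

Before split:
P(positive) = 10/24 = 0.4167
H(Y) = 0.9799 bits

After split:
Feature=0: H = 0.9457 bits (weight = 11/24)
Feature=1: H = 0.7793 bits (weight = 13/24)
H(Y|Feature) = (11/24)×0.9457 + (13/24)×0.7793 = 0.8556 bits

Information Gain = 0.9799 - 0.8556 = 0.1243 bits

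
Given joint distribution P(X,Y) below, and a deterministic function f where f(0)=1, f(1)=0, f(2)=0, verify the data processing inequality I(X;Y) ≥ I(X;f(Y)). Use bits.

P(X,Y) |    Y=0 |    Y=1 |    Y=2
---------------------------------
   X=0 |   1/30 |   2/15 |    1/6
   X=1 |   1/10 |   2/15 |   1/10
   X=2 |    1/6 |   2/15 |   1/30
I(X;Y) = 0.1400, I(X;f(Y)) = 0.0979, inequality holds: 0.1400 ≥ 0.0979

Data Processing Inequality: For any Markov chain X → Y → Z, we have I(X;Y) ≥ I(X;Z).

Here Z = f(Y) is a deterministic function of Y, forming X → Y → Z.

Original I(X;Y) = 0.1400 bits

After applying f:
P(X,Z) where Z=f(Y):
- P(X,Z=0) = P(X,Y=1) + P(X,Y=2)
- P(X,Z=1) = P(X,Y=0)

I(X;Z) = I(X;f(Y)) = 0.0979 bits

Verification: 0.1400 ≥ 0.0979 ✓

Information cannot be created by processing; the function f can only lose information about X.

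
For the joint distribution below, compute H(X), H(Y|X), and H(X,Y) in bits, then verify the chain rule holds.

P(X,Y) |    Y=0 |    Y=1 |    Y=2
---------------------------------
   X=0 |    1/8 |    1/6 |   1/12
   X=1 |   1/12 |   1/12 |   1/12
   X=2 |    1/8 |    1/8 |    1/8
H(X,Y) = 3.1258, H(X) = 1.5613, H(Y|X) = 1.5645 (all in bits)

Chain rule: H(X,Y) = H(X) + H(Y|X)

Left side — joint entropy directly:
H(X,Y) = -Σ p(x,y) log p(x,y) = 3.1258 bits

Right side — compute H(Y|X) from the conditional distributions:
P(X) = (3/8, 1/4, 3/8), so H(X) = 1.5613 bits
H(Y|X) = Σ_x P(X=x) · H(Y|X=x):
  P(Y|X=0) = (1/3, 4/9, 2/9), H(Y|X=0) = 1.5305, weight P(X=0) = 3/8
  P(Y|X=1) = (1/3, 1/3, 1/3), H(Y|X=1) = 1.5850, weight P(X=1) = 1/4
  P(Y|X=2) = (1/3, 1/3, 1/3), H(Y|X=2) = 1.5850, weight P(X=2) = 3/8
H(Y|X) = 1.5645 bits

H(X) + H(Y|X) = 1.5613 + 1.5645 = 3.1258 bits

Both sides equal 3.1258 bits. ✓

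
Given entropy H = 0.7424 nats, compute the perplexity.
2.1010

Perplexity is e^H (or exp(H) for natural log).

H = 0.7424 nats
Perplexity = e^0.7424 = 2.1010

Interpretation: The model's uncertainty is equivalent to choosing uniformly among 2.1 options.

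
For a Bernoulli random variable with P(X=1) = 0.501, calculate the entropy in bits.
1.0000 bits

The binary entropy function is:
H(p) = -p log(p) - (1-p) log(1-p)

H(0.501) = -0.501 × log_2(0.501) - 0.499 × log_2(0.499)
H(0.501) = 1.0000 bits

Note: Binary entropy is maximized at p=0.5 (H=1 bit) and minimized at p=0 or p=1 (H=0).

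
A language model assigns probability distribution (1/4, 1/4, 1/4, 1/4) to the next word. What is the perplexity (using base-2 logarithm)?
4.0000

Perplexity is 2^H (or exp(H) for natural log).

First, H = -Σ p log p = 2.0000 bits
Perplexity = 2^2.0000 = 4.0000

Interpretation: The model's uncertainty is equivalent to choosing uniformly among 4.0 options.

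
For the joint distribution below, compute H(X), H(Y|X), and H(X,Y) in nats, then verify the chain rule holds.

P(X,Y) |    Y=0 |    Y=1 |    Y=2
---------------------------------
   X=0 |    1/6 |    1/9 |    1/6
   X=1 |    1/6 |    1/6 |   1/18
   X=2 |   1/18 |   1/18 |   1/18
H(X,Y) = 2.0809, H(X) = 1.0263, H(Y|X) = 1.0546 (all in nats)

Chain rule: H(X,Y) = H(X) + H(Y|X)

Left side — joint entropy directly:
H(X,Y) = -Σ p(x,y) log p(x,y) = 2.0809 nats

Right side — compute H(Y|X) from the conditional distributions:
P(X) = (4/9, 7/18, 1/6), so H(X) = 1.0263 nats
H(Y|X) = Σ_x P(X=x) · H(Y|X=x):
  P(Y|X=0) = (3/8, 1/4, 3/8), H(Y|X=0) = 1.0822, weight P(X=0) = 4/9
  P(Y|X=1) = (3/7, 3/7, 1/7), H(Y|X=1) = 1.0042, weight P(X=1) = 7/18
  P(Y|X=2) = (1/3, 1/3, 1/3), H(Y|X=2) = 1.0986, weight P(X=2) = 1/6
H(Y|X) = 1.0546 nats

H(X) + H(Y|X) = 1.0263 + 1.0546 = 2.0809 nats

Both sides equal 2.0809 nats. ✓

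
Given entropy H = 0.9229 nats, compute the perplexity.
2.5166

Perplexity is e^H (or exp(H) for natural log).

H = 0.9229 nats
Perplexity = e^0.9229 = 2.5166

Interpretation: The model's uncertainty is equivalent to choosing uniformly among 2.5 options.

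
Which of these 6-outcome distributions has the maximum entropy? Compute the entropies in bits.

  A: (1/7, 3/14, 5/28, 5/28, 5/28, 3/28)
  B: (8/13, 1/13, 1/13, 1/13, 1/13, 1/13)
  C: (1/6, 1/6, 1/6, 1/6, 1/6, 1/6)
C

For a discrete distribution over n outcomes, entropy is maximized by the uniform distribution.

Computing entropies:
H(A) = 2.5540 bits
H(B) = 1.8543 bits
H(C) = 2.5850 bits

The uniform distribution (where all probabilities equal 1/6) achieves the maximum entropy of log_2(6) = 2.5850 bits.

Distribution C has the highest entropy.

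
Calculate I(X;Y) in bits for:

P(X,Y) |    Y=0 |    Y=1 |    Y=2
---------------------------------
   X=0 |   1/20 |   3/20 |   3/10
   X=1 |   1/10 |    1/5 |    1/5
0.0320 bits

Mutual information: I(X;Y) = H(X) + H(Y) - H(X,Y)

Marginals:
P(X) = (1/2, 1/2), H(X) = 1.0000 bits
P(Y) = (3/20, 7/20, 1/2), H(Y) = 1.4406 bits

Joint entropy: H(X,Y) = 2.4087 bits

I(X;Y) = 1.0000 + 1.4406 - 2.4087 = 0.0320 bits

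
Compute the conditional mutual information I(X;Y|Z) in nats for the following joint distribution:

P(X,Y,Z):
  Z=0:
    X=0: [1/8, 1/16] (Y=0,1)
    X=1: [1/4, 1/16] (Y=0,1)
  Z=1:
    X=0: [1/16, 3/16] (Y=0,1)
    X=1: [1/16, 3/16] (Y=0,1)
0.0054 nats

Conditional mutual information: I(X;Y|Z) = H(X|Z) + H(Y|Z) - H(X,Y|Z)

H(Z) = 0.6931
H(X,Z) = 1.3705 → H(X|Z) = 0.6774
H(Y,Z) = 1.2555 → H(Y|Z) = 0.5623
H(X,Y,Z) = 1.9274 → H(X,Y|Z) = 1.2342

I(X;Y|Z) = 0.6774 + 0.5623 - 1.2342 = 0.0054 nats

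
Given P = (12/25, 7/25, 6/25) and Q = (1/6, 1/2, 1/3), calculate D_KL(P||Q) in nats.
0.2665 nats

KL divergence: D_KL(P||Q) = Σ p(x) log(p(x)/q(x))

Computing term by term:
  x=0: 12/25 × log_e[(12/25)/(1/6)] = 12/25 × 1.0578 = 0.5077
  x=1: 7/25 × log_e[(7/25)/(1/2)] = 7/25 × -0.5798 = -0.1623
  x=2: 6/25 × log_e[(6/25)/(1/3)] = 6/25 × -0.3285 = -0.0788

D_KL(P||Q) = 0.2665 nats

Note: KL divergence is always non-negative and equals 0 iff P = Q.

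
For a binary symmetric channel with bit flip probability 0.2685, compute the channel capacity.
0.1607 bits

For a binary symmetric channel (BSC) with error probability p:
Capacity C = 1 - H(p) bits per symbol

where H(p) = -p log₂(p) - (1-p) log₂(1-p) is the binary entropy function.

H(0.2685) = 0.8393 bits
C = 1 - 0.8393 = 0.1607 bits per symbol

This means we can reliably transmit up to 0.1607 bits of information per channel use.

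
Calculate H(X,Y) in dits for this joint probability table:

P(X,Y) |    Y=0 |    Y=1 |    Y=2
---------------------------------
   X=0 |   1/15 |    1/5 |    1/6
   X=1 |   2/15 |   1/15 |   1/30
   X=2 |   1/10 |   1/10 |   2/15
0.9089 dits

Joint entropy is H(X,Y) = -Σ_{x,y} p(x,y) log p(x,y).

Summing over all non-zero entries:
H(X,Y) = -[1/15·log_10(1/15) + 1/5·log_10(1/5) + 1/6·log_10(1/6) + 2/15·log_10(2/15) + 1/15·log_10(1/15) + 1/30·log_10(1/30) + 1/10·log_10(1/10) + 1/10·log_10(1/10) + 2/15·log_10(2/15)]
H(X,Y) = 0.9089 dits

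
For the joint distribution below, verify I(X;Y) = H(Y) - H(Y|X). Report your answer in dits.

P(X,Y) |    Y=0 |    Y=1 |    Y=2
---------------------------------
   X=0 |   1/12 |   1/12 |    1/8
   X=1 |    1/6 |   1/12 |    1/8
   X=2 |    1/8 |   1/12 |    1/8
I(X;Y) = 0.0039 dits

Mutual information has multiple equivalent forms:
- I(X;Y) = H(X) - H(X|Y)
- I(X;Y) = H(Y) - H(Y|X)
- I(X;Y) = H(X) + H(Y) - H(X,Y)

Computing all quantities:
H(X) = 0.4749, H(Y) = 0.4700, H(X,Y) = 0.9410
H(X|Y) = 0.4710, H(Y|X) = 0.4661

Verification:
H(X) - H(X|Y) = 0.4749 - 0.4710 = 0.0039
H(Y) - H(Y|X) = 0.4700 - 0.4661 = 0.0039
H(X) + H(Y) - H(X,Y) = 0.4749 + 0.4700 - 0.9410 = 0.0039

All forms give I(X;Y) = 0.0039 dits. ✓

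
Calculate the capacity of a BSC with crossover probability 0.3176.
0.0982 bits

For a binary symmetric channel (BSC) with error probability p:
Capacity C = 1 - H(p) bits per symbol

where H(p) = -p log₂(p) - (1-p) log₂(1-p) is the binary entropy function.

H(0.3176) = 0.9018 bits
C = 1 - 0.9018 = 0.0982 bits per symbol

This means we can reliably transmit up to 0.0982 bits of information per channel use.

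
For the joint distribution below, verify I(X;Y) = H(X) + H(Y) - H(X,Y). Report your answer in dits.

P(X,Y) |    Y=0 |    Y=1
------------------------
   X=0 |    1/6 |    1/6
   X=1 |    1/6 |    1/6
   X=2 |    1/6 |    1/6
I(X;Y) = 0.0000 dits

Mutual information has multiple equivalent forms:
- I(X;Y) = H(X) - H(X|Y)
- I(X;Y) = H(Y) - H(Y|X)
- I(X;Y) = H(X) + H(Y) - H(X,Y)

Computing all quantities:
H(X) = 0.4771, H(Y) = 0.3010, H(X,Y) = 0.7782
H(X|Y) = 0.4771, H(Y|X) = 0.3010

Verification:
H(X) - H(X|Y) = 0.4771 - 0.4771 = 0.0000
H(Y) - H(Y|X) = 0.3010 - 0.3010 = 0.0000
H(X) + H(Y) - H(X,Y) = 0.4771 + 0.3010 - 0.7782 = 0.0000

All forms give I(X;Y) = 0.0000 dits. ✓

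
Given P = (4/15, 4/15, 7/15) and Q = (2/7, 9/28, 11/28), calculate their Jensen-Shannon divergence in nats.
0.0030 nats

Jensen-Shannon divergence is:
JSD(P||Q) = 0.5 × D_KL(P||M) + 0.5 × D_KL(Q||M)
where M = 0.5 × (P + Q) is the mixture distribution.

M = 0.5 × (4/15, 4/15, 7/15) + 0.5 × (2/7, 9/28, 11/28) = (0.27619, 0.294048, 0.429762)

D_KL(P||M) = 0.0030 nats
D_KL(Q||M) = 0.0030 nats

JSD(P||Q) = 0.5 × 0.0030 + 0.5 × 0.0030 = 0.0030 nats

Unlike KL divergence, JSD is symmetric and bounded: 0 ≤ JSD ≤ log(2).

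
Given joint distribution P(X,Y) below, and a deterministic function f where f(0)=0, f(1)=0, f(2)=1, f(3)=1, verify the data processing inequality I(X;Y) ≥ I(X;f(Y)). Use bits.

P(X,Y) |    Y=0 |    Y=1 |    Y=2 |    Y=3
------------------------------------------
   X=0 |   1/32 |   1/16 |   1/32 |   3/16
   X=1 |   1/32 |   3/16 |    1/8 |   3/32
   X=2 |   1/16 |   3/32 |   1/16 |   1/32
I(X;Y) = 0.1588, I(X;f(Y)) = 0.0457, inequality holds: 0.1588 ≥ 0.0457

Data Processing Inequality: For any Markov chain X → Y → Z, we have I(X;Y) ≥ I(X;Z).

Here Z = f(Y) is a deterministic function of Y, forming X → Y → Z.

Original I(X;Y) = 0.1588 bits

After applying f:
P(X,Z) where Z=f(Y):
- P(X,Z=0) = P(X,Y=0) + P(X,Y=1)
- P(X,Z=1) = P(X,Y=2) + P(X,Y=3)

I(X;Z) = I(X;f(Y)) = 0.0457 bits

Verification: 0.1588 ≥ 0.0457 ✓

Information cannot be created by processing; the function f can only lose information about X.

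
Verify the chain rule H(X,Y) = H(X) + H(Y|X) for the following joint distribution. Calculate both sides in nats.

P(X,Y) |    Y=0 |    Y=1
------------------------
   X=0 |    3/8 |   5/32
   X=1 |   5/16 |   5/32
H(X,Y) = 1.3114, H(X) = 0.6912, H(Y|X) = 0.6202 (all in nats)

Chain rule: H(X,Y) = H(X) + H(Y|X)

Left side — joint entropy directly:
H(X,Y) = -Σ p(x,y) log p(x,y) = 1.3114 nats

Right side — compute H(Y|X) from the conditional distributions:
P(X) = (17/32, 15/32), so H(X) = 0.6912 nats
H(Y|X) = Σ_x P(X=x) · H(Y|X=x):
  P(Y|X=0) = (12/17, 5/17), H(Y|X=0) = 0.6058, weight P(X=0) = 17/32
  P(Y|X=1) = (2/3, 1/3), H(Y|X=1) = 0.6365, weight P(X=1) = 15/32
H(Y|X) = 0.6202 nats

H(X) + H(Y|X) = 0.6912 + 0.6202 = 1.3114 nats

Both sides equal 1.3114 nats. ✓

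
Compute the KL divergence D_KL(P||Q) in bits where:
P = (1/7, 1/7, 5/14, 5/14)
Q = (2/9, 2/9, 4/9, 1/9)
0.3068 bits

KL divergence: D_KL(P||Q) = Σ p(x) log(p(x)/q(x))

Computing term by term:
  x=0: 1/7 × log_2[(1/7)/(2/9)] = 1/7 × -0.6374 = -0.0911
  x=1: 1/7 × log_2[(1/7)/(2/9)] = 1/7 × -0.6374 = -0.0911
  x=2: 5/14 × log_2[(5/14)/(4/9)] = 5/14 × -0.3155 = -0.1127
  x=3: 5/14 × log_2[(5/14)/(1/9)] = 5/14 × 1.6845 = 0.6016

D_KL(P||Q) = 0.3068 bits

Note: KL divergence is always non-negative and equals 0 iff P = Q.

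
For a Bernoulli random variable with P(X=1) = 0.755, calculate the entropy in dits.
0.2418 dits

The binary entropy function is:
H(p) = -p log(p) - (1-p) log(1-p)

H(0.755) = -0.755 × log_10(0.755) - 0.245 × log_10(0.245)
H(0.755) = 0.2418 dits

Note: Binary entropy is maximized at p=0.5 (H=1 bit) and minimized at p=0 or p=1 (H=0).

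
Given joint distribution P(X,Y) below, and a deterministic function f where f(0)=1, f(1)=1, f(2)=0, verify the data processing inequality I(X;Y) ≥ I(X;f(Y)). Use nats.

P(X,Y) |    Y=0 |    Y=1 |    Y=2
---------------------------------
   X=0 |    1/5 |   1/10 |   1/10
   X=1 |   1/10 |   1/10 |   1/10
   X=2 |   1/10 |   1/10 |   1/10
I(X;Y) = 0.0138, I(X;f(Y)) = 0.0040, inequality holds: 0.0138 ≥ 0.0040

Data Processing Inequality: For any Markov chain X → Y → Z, we have I(X;Y) ≥ I(X;Z).

Here Z = f(Y) is a deterministic function of Y, forming X → Y → Z.

Original I(X;Y) = 0.0138 nats

After applying f:
P(X,Z) where Z=f(Y):
- P(X,Z=0) = P(X,Y=2)
- P(X,Z=1) = P(X,Y=0) + P(X,Y=1)

I(X;Z) = I(X;f(Y)) = 0.0040 nats

Verification: 0.0138 ≥ 0.0040 ✓

Information cannot be created by processing; the function f can only lose information about X.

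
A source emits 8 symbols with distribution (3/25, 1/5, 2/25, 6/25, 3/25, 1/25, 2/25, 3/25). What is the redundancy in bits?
0.1715 bits

Redundancy measures how far a source is from maximum entropy:
R = H_max - H(X)

Maximum entropy for 8 symbols: H_max = log_2(8) = 3.0000 bits
Actual entropy: H(X) = 2.8285 bits
Redundancy: R = 3.0000 - 2.8285 = 0.1715 bits

This redundancy represents potential for compression: the source could be compressed by 0.1715 bits per symbol.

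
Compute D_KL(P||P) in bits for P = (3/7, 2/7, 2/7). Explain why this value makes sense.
0.0000 bits

KL divergence satisfies the Gibbs inequality: D_KL(P||Q) ≥ 0 for all distributions P, Q.

D_KL(P||Q) = Σ p(x) log(p(x)/q(x))
Each term is p(x) × log_2(p(x)/p(x)) = p(x) × log_2(1) = 0, so the sum is 0.
D_KL(P||Q) = 0.0000 bits

When P = Q, the KL divergence is exactly 0, as there is no 'divergence' between identical distributions.

This non-negativity is a fundamental property: relative entropy cannot be negative because it measures how different Q is from P.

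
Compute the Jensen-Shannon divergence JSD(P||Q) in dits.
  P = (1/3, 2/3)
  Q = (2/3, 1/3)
0.0246 dits

Jensen-Shannon divergence is:
JSD(P||Q) = 0.5 × D_KL(P||M) + 0.5 × D_KL(Q||M)
where M = 0.5 × (P + Q) is the mixture distribution.

M = 0.5 × (1/3, 2/3) + 0.5 × (2/3, 1/3) = (1/2, 1/2)

D_KL(P||M) = 0.0246 dits
D_KL(Q||M) = 0.0246 dits

JSD(P||Q) = 0.5 × 0.0246 + 0.5 × 0.0246 = 0.0246 dits

Unlike KL divergence, JSD is symmetric and bounded: 0 ≤ JSD ≤ log(2).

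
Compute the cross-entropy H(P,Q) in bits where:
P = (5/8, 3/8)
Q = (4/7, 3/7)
0.9630 bits

Cross-entropy: H(P,Q) = -Σ p(x) log q(x)

Alternatively: H(P,Q) = H(P) + D_KL(P||Q)
H(P) = 0.9544 bits
D_KL(P||Q) = 0.0086 bits

H(P,Q) = 0.9544 + 0.0086 = 0.9630 bits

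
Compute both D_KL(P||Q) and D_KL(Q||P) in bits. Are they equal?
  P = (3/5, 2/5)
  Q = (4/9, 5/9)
D_KL(P||Q) = 0.0702, D_KL(Q||P) = 0.0709

KL divergence is not symmetric: D_KL(P||Q) ≠ D_KL(Q||P) in general.

D_KL(P||Q) = 0.0702 bits
D_KL(Q||P) = 0.0709 bits

No, they are not equal!

This asymmetry is why KL divergence is not a true distance metric.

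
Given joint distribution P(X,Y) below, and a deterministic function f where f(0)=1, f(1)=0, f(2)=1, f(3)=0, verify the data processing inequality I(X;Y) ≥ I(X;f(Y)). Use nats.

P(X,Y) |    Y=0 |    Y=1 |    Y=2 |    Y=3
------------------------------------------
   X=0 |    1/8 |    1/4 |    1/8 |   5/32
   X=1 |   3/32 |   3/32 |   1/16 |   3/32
I(X;Y) = 0.0079, I(X;f(Y)) = 0.0025, inequality holds: 0.0079 ≥ 0.0025

Data Processing Inequality: For any Markov chain X → Y → Z, we have I(X;Y) ≥ I(X;Z).

Here Z = f(Y) is a deterministic function of Y, forming X → Y → Z.

Original I(X;Y) = 0.0079 nats

After applying f:
P(X,Z) where Z=f(Y):
- P(X,Z=0) = P(X,Y=1) + P(X,Y=3)
- P(X,Z=1) = P(X,Y=0) + P(X,Y=2)

I(X;Z) = I(X;f(Y)) = 0.0025 nats

Verification: 0.0079 ≥ 0.0025 ✓

Information cannot be created by processing; the function f can only lose information about X.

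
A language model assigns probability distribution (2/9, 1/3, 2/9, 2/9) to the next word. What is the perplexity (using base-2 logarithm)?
3.9311

Perplexity is 2^H (or exp(H) for natural log).

First, H = -Σ p log p = 1.9749 bits
Perplexity = 2^1.9749 = 3.9311

Interpretation: The model's uncertainty is equivalent to choosing uniformly among 3.9 options.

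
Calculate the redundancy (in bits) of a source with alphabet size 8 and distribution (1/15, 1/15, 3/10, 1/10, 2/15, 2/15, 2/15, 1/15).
0.2026 bits

Redundancy measures how far a source is from maximum entropy:
R = H_max - H(X)

Maximum entropy for 8 symbols: H_max = log_2(8) = 3.0000 bits
Actual entropy: H(X) = 2.7974 bits
Redundancy: R = 3.0000 - 2.7974 = 0.2026 bits

This redundancy represents potential for compression: the source could be compressed by 0.2026 bits per symbol.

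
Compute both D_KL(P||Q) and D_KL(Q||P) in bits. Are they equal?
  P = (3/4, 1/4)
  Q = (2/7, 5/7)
D_KL(P||Q) = 0.6656, D_KL(Q||P) = 0.6840

KL divergence is not symmetric: D_KL(P||Q) ≠ D_KL(Q||P) in general.

D_KL(P||Q) = 0.6656 bits
D_KL(Q||P) = 0.6840 bits

No, they are not equal!

This asymmetry is why KL divergence is not a true distance metric.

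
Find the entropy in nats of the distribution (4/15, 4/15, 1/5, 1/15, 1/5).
1.5292 nats

Shannon entropy is H(X) = -Σ p(x) log p(x).

For P = (4/15, 4/15, 1/5, 1/15, 1/5):
H = -4/15 × log_e(4/15) -4/15 × log_e(4/15) -1/5 × log_e(1/5) -1/15 × log_e(1/15) -1/5 × log_e(1/5)
H = 1.5292 nats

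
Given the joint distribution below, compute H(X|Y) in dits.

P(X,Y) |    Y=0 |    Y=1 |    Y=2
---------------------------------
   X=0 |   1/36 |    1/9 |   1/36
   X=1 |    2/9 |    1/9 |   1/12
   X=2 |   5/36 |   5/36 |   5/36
0.4211 dits

Using the chain rule: H(X|Y) = H(X,Y) - H(Y)

First, compute H(X,Y) = 0.8908 dits

Marginal P(Y) = (7/18, 13/36, 1/4)
H(Y) = 0.4698 dits

H(X|Y) = H(X,Y) - H(Y) = 0.8908 - 0.4698 = 0.4211 dits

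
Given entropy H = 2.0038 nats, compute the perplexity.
7.4172

Perplexity is e^H (or exp(H) for natural log).

H = 2.0038 nats
Perplexity = e^2.0038 = 7.4172

Interpretation: The model's uncertainty is equivalent to choosing uniformly among 7.4 options.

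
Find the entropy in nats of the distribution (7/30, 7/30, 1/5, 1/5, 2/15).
1.5916 nats

Shannon entropy is H(X) = -Σ p(x) log p(x).

For P = (7/30, 7/30, 1/5, 1/5, 2/15):
H = -7/30 × log_e(7/30) -7/30 × log_e(7/30) -1/5 × log_e(1/5) -1/5 × log_e(1/5) -2/15 × log_e(2/15)
H = 1.5916 nats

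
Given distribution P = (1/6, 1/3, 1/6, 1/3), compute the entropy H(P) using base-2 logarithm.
1.9183 bits

Shannon entropy is H(X) = -Σ p(x) log p(x).

For P = (1/6, 1/3, 1/6, 1/3):
H = -1/6 × log_2(1/6) -1/3 × log_2(1/3) -1/6 × log_2(1/6) -1/3 × log_2(1/3)
H = 1.9183 bits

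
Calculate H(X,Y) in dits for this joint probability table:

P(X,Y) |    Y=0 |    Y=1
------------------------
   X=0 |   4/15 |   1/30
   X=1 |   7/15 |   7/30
0.5042 dits

Joint entropy is H(X,Y) = -Σ_{x,y} p(x,y) log p(x,y).

Summing over all non-zero entries:
H(X,Y) = -[4/15·log_10(4/15) + 1/30·log_10(1/30) + 7/15·log_10(7/15) + 7/30·log_10(7/30)]
H(X,Y) = 0.5042 dits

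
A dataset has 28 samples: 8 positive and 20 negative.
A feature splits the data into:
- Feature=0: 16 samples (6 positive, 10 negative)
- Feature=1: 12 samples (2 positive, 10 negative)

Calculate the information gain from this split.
0.0391 bits

Information Gain = H(Y) - H(Y|Feature)

Before split:
P(positive) = 8/28 = 0.2857
H(Y) = 0.8631 bits

After split:
Feature=0: H = 0.9544 bits (weight = 16/28)
Feature=1: H = 0.6500 bits (weight = 12/28)
H(Y|Feature) = (16/28)×0.9544 + (12/28)×0.6500 = 0.8240 bits

Information Gain = 0.8631 - 0.8240 = 0.0391 bits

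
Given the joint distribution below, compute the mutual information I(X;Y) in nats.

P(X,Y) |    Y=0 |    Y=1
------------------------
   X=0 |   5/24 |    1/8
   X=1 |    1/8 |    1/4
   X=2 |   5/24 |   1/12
0.0560 nats

Mutual information: I(X;Y) = H(X) + H(Y) - H(X,Y)

Marginals:
P(X) = (1/3, 3/8, 7/24), H(X) = 1.0934 nats
P(Y) = (13/24, 11/24), H(Y) = 0.6897 nats

Joint entropy: H(X,Y) = 1.7271 nats

I(X;Y) = 1.0934 + 0.6897 - 1.7271 = 0.0560 nats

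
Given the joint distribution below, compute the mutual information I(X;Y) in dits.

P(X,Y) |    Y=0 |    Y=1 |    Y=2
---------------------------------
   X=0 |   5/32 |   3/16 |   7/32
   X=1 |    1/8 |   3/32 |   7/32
0.0043 dits

Mutual information: I(X;Y) = H(X) + H(Y) - H(X,Y)

Marginals:
P(X) = (9/16, 7/16), H(X) = 0.2976 dits
P(Y) = (9/32, 9/32, 7/16), H(Y) = 0.4670 dits

Joint entropy: H(X,Y) = 0.7603 dits

I(X;Y) = 0.2976 + 0.4670 - 0.7603 = 0.0043 dits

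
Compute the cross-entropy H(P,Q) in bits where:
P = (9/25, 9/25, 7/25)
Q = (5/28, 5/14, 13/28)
1.7394 bits

Cross-entropy: H(P,Q) = -Σ p(x) log q(x)

Alternatively: H(P,Q) = H(P) + D_KL(P||Q)
H(P) = 1.5755 bits
D_KL(P||Q) = 0.1640 bits

H(P,Q) = 1.5755 + 0.1640 = 1.7394 bits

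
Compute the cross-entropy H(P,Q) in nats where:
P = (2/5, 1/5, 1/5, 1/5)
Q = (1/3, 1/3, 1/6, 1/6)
1.3759 nats

Cross-entropy: H(P,Q) = -Σ p(x) log q(x)

Alternatively: H(P,Q) = H(P) + D_KL(P||Q)
H(P) = 1.3322 nats
D_KL(P||Q) = 0.0437 nats

H(P,Q) = 1.3322 + 0.0437 = 1.3759 nats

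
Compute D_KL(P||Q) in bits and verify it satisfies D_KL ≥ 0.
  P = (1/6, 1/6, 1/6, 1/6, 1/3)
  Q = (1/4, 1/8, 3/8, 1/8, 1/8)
0.3175 bits

KL divergence satisfies the Gibbs inequality: D_KL(P||Q) ≥ 0 for all distributions P, Q.

D_KL(P||Q) = Σ p(x) log(p(x)/q(x))
Term by term:
  x=0: 1/6 × log_2[(1/6)/(1/4)] = -0.0975
  x=1: 1/6 × log_2[(1/6)/(1/8)] = 0.0692
  x=2: 1/6 × log_2[(1/6)/(3/8)] = -0.1950
  x=3: 1/6 × log_2[(1/6)/(1/8)] = 0.0692
  x=4: 1/3 × log_2[(1/3)/(1/8)] = 0.4717
D_KL(P||Q) = 0.3175 bits

D_KL(P||Q) = 0.3175 ≥ 0 ✓

This non-negativity is a fundamental property: relative entropy cannot be negative because it measures how different Q is from P.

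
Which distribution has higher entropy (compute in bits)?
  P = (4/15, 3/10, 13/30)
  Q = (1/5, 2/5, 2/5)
P

Computing entropies in bits:
H(P) = 1.5524
H(Q) = 1.5219

Distribution P has higher entropy.

Intuition: The distribution closer to uniform (more spread out) has higher entropy.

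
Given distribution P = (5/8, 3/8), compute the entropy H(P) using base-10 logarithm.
0.2873 dits

Shannon entropy is H(X) = -Σ p(x) log p(x).

For P = (5/8, 3/8):
H = -5/8 × log_10(5/8) -3/8 × log_10(3/8)
H = 0.2873 dits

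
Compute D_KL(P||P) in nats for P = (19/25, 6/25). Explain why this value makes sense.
0.0000 nats

KL divergence satisfies the Gibbs inequality: D_KL(P||Q) ≥ 0 for all distributions P, Q.

D_KL(P||Q) = Σ p(x) log(p(x)/q(x))
Each term is p(x) × log_e(p(x)/p(x)) = p(x) × log_e(1) = 0, so the sum is 0.
D_KL(P||Q) = 0.0000 nats

When P = Q, the KL divergence is exactly 0, as there is no 'divergence' between identical distributions.

This non-negativity is a fundamental property: relative entropy cannot be negative because it measures how different Q is from P.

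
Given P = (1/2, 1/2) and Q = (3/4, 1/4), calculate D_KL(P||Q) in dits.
0.0625 dits

KL divergence: D_KL(P||Q) = Σ p(x) log(p(x)/q(x))

Computing term by term:
  x=0: 1/2 × log_10[(1/2)/(3/4)] = 1/2 × -0.1761 = -0.0880
  x=1: 1/2 × log_10[(1/2)/(1/4)] = 1/2 × 0.3010 = 0.1505

D_KL(P||Q) = 0.0625 dits

Note: KL divergence is always non-negative and equals 0 iff P = Q.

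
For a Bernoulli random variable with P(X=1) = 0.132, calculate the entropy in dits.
0.1694 dits

The binary entropy function is:
H(p) = -p log(p) - (1-p) log(1-p)

H(0.132) = -0.132 × log_10(0.132) - 0.868 × log_10(0.868)
H(0.132) = 0.1694 dits

Note: Binary entropy is maximized at p=0.5 (H=1 bit) and minimized at p=0 or p=1 (H=0).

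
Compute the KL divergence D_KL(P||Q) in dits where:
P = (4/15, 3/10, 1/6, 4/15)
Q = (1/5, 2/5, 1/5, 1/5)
0.0160 dits

KL divergence: D_KL(P||Q) = Σ p(x) log(p(x)/q(x))

Computing term by term:
  x=0: 4/15 × log_10[(4/15)/(1/5)] = 4/15 × 0.1249 = 0.0333
  x=1: 3/10 × log_10[(3/10)/(2/5)] = 3/10 × -0.1249 = -0.0375
  x=2: 1/6 × log_10[(1/6)/(1/5)] = 1/6 × -0.0792 = -0.0132
  x=3: 4/15 × log_10[(4/15)/(1/5)] = 4/15 × 0.1249 = 0.0333

D_KL(P||Q) = 0.0160 dits

Note: KL divergence is always non-negative and equals 0 iff P = Q.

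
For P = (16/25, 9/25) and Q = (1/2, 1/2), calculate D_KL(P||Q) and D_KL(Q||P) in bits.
D_KL(P||Q) = 0.0573, D_KL(Q||P) = 0.0589

KL divergence is not symmetric: D_KL(P||Q) ≠ D_KL(Q||P) in general.

D_KL(P||Q) = 0.0573 bits
D_KL(Q||P) = 0.0589 bits

No, they are not equal!

This asymmetry is why KL divergence is not a true distance metric.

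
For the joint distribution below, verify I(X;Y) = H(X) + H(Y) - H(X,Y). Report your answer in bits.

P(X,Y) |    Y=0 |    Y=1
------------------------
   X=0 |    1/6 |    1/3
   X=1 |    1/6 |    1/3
I(X;Y) = 0.0000 bits

Mutual information has multiple equivalent forms:
- I(X;Y) = H(X) - H(X|Y)
- I(X;Y) = H(Y) - H(Y|X)
- I(X;Y) = H(X) + H(Y) - H(X,Y)

Computing all quantities:
H(X) = 1.0000, H(Y) = 0.9183, H(X,Y) = 1.9183
H(X|Y) = 1.0000, H(Y|X) = 0.9183

Verification:
H(X) - H(X|Y) = 1.0000 - 1.0000 = 0.0000
H(Y) - H(Y|X) = 0.9183 - 0.9183 = 0.0000
H(X) + H(Y) - H(X,Y) = 1.0000 + 0.9183 - 1.9183 = 0.0000

All forms give I(X;Y) = 0.0000 bits. ✓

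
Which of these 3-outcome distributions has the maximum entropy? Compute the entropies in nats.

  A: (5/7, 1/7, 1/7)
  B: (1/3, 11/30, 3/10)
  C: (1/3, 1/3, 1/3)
C

For a discrete distribution over n outcomes, entropy is maximized by the uniform distribution.

Computing entropies:
H(A) = 0.7963 nats
H(B) = 1.0953 nats
H(C) = 1.0986 nats

The uniform distribution (where all probabilities equal 1/3) achieves the maximum entropy of log_e(3) = 1.0986 nats.

Distribution C has the highest entropy.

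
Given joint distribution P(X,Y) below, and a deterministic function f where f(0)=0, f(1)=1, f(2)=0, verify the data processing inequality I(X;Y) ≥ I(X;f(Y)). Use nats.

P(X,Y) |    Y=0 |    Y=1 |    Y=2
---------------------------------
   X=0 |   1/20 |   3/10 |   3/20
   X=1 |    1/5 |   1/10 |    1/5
I(X;Y) = 0.1041, I(X;f(Y)) = 0.0863, inequality holds: 0.1041 ≥ 0.0863

Data Processing Inequality: For any Markov chain X → Y → Z, we have I(X;Y) ≥ I(X;Z).

Here Z = f(Y) is a deterministic function of Y, forming X → Y → Z.

Original I(X;Y) = 0.1041 nats

After applying f:
P(X,Z) where Z=f(Y):
- P(X,Z=0) = P(X,Y=0) + P(X,Y=2)
- P(X,Z=1) = P(X,Y=1)

I(X;Z) = I(X;f(Y)) = 0.0863 nats

Verification: 0.1041 ≥ 0.0863 ✓

Information cannot be created by processing; the function f can only lose information about X.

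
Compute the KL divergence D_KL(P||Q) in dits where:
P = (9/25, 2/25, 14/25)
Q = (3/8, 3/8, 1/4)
0.1361 dits

KL divergence: D_KL(P||Q) = Σ p(x) log(p(x)/q(x))

Computing term by term:
  x=0: 9/25 × log_10[(9/25)/(3/8)] = 9/25 × -0.0177 = -0.0064
  x=1: 2/25 × log_10[(2/25)/(3/8)] = 2/25 × -0.6709 = -0.0537
  x=2: 14/25 × log_10[(14/25)/(1/4)] = 14/25 × 0.3502 = 0.1961

D_KL(P||Q) = 0.1361 dits

Note: KL divergence is always non-negative and equals 0 iff P = Q.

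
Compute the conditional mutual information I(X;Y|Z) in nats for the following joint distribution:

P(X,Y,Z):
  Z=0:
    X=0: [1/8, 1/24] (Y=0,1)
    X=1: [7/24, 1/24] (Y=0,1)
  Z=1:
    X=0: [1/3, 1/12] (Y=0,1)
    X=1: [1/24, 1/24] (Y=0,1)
0.0209 nats

Conditional mutual information: I(X;Y|Z) = H(X|Z) + H(Y|Z) - H(X,Y|Z)

H(Z) = 0.6931
H(X,Z) = 1.2367 → H(X|Z) = 0.5435
H(Y,Z) = 1.1996 → H(Y|Z) = 0.5064
H(X,Y,Z) = 1.7223 → H(X,Y|Z) = 1.0291

I(X;Y|Z) = 0.5435 + 0.5064 - 1.0291 = 0.0209 nats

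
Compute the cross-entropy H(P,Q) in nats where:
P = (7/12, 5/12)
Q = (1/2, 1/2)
0.6931 nats

Cross-entropy: H(P,Q) = -Σ p(x) log q(x)

Alternatively: H(P,Q) = H(P) + D_KL(P||Q)
H(P) = 0.6792 nats
D_KL(P||Q) = 0.0140 nats

H(P,Q) = 0.6792 + 0.0140 = 0.6931 nats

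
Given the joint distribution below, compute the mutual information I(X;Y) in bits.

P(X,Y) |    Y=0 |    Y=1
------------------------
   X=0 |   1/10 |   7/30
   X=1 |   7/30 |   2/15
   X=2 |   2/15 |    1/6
0.0590 bits

Mutual information: I(X;Y) = H(X) + H(Y) - H(X,Y)

Marginals:
P(X) = (1/3, 11/30, 3/10), H(X) = 1.5801 bits
P(Y) = (7/15, 8/15), H(Y) = 0.9968 bits

Joint entropy: H(X,Y) = 2.5180 bits

I(X;Y) = 1.5801 + 0.9968 - 2.5180 = 0.0590 bits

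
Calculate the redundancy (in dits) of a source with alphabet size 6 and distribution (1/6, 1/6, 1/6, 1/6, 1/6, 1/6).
0.0000 dits

Redundancy measures how far a source is from maximum entropy:
R = H_max - H(X)

Maximum entropy for 6 symbols: H_max = log_10(6) = 0.7782 dits
Actual entropy: H(X) = 0.7782 dits
Redundancy: R = 0.7782 - 0.7782 = 0.0000 dits

This redundancy represents potential for compression: the source could be compressed by 0.0000 dits per symbol.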